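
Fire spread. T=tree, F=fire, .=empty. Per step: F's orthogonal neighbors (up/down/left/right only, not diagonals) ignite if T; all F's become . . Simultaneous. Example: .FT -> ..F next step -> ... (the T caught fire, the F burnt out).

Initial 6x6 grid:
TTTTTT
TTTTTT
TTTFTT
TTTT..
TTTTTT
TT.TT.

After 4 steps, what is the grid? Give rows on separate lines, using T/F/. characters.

Step 1: 4 trees catch fire, 1 burn out
  TTTTTT
  TTTFTT
  TTF.FT
  TTTF..
  TTTTTT
  TT.TT.
Step 2: 7 trees catch fire, 4 burn out
  TTTFTT
  TTF.FT
  TF...F
  TTF...
  TTTFTT
  TT.TT.
Step 3: 9 trees catch fire, 7 burn out
  TTF.FT
  TF...F
  F.....
  TF....
  TTF.FT
  TT.FT.
Step 4: 7 trees catch fire, 9 burn out
  TF...F
  F.....
  ......
  F.....
  TF...F
  TT..F.

TF...F
F.....
......
F.....
TF...F
TT..F.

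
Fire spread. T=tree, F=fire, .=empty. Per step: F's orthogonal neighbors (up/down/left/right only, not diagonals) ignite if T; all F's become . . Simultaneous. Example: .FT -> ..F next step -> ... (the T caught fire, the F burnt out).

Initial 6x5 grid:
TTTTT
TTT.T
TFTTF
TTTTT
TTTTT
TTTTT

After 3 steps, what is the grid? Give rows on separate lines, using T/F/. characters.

Step 1: 7 trees catch fire, 2 burn out
  TTTTT
  TFT.F
  F.FF.
  TFTTF
  TTTTT
  TTTTT
Step 2: 9 trees catch fire, 7 burn out
  TFTTF
  F.F..
  .....
  F.FF.
  TFTTF
  TTTTT
Step 3: 8 trees catch fire, 9 burn out
  F.FF.
  .....
  .....
  .....
  F.FF.
  TFTTF

F.FF.
.....
.....
.....
F.FF.
TFTTF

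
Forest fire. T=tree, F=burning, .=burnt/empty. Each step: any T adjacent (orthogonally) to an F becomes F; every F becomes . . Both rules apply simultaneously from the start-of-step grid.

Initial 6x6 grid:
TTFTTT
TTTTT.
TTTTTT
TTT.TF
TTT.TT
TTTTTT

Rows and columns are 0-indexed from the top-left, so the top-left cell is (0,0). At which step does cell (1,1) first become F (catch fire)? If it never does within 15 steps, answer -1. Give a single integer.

Step 1: cell (1,1)='T' (+6 fires, +2 burnt)
Step 2: cell (1,1)='F' (+8 fires, +6 burnt)
  -> target ignites at step 2
Step 3: cell (1,1)='.' (+7 fires, +8 burnt)
Step 4: cell (1,1)='.' (+4 fires, +7 burnt)
Step 5: cell (1,1)='.' (+3 fires, +4 burnt)
Step 6: cell (1,1)='.' (+2 fires, +3 burnt)
Step 7: cell (1,1)='.' (+1 fires, +2 burnt)
Step 8: cell (1,1)='.' (+0 fires, +1 burnt)
  fire out at step 8

2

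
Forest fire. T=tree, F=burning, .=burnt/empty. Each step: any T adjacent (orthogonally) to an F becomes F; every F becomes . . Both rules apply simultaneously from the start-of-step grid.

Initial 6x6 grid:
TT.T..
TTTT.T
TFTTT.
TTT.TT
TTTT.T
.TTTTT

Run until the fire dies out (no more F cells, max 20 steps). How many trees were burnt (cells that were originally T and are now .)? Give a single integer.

Answer: 26

Derivation:
Step 1: +4 fires, +1 burnt (F count now 4)
Step 2: +7 fires, +4 burnt (F count now 7)
Step 3: +6 fires, +7 burnt (F count now 6)
Step 4: +4 fires, +6 burnt (F count now 4)
Step 5: +2 fires, +4 burnt (F count now 2)
Step 6: +2 fires, +2 burnt (F count now 2)
Step 7: +1 fires, +2 burnt (F count now 1)
Step 8: +0 fires, +1 burnt (F count now 0)
Fire out after step 8
Initially T: 27, now '.': 35
Total burnt (originally-T cells now '.'): 26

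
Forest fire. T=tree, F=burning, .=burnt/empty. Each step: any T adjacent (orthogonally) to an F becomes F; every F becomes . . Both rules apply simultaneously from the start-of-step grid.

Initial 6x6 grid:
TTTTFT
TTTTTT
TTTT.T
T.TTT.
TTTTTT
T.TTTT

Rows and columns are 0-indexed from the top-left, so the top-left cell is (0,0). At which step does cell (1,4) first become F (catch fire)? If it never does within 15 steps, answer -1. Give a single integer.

Step 1: cell (1,4)='F' (+3 fires, +1 burnt)
  -> target ignites at step 1
Step 2: cell (1,4)='.' (+3 fires, +3 burnt)
Step 3: cell (1,4)='.' (+4 fires, +3 burnt)
Step 4: cell (1,4)='.' (+4 fires, +4 burnt)
Step 5: cell (1,4)='.' (+5 fires, +4 burnt)
Step 6: cell (1,4)='.' (+4 fires, +5 burnt)
Step 7: cell (1,4)='.' (+5 fires, +4 burnt)
Step 8: cell (1,4)='.' (+2 fires, +5 burnt)
Step 9: cell (1,4)='.' (+1 fires, +2 burnt)
Step 10: cell (1,4)='.' (+0 fires, +1 burnt)
  fire out at step 10

1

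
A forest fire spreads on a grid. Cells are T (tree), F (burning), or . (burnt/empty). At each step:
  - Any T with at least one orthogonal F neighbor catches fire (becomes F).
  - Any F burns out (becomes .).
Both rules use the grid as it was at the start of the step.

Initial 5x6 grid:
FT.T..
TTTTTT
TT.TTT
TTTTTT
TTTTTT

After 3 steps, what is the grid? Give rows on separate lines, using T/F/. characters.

Step 1: 2 trees catch fire, 1 burn out
  .F.T..
  FTTTTT
  TT.TTT
  TTTTTT
  TTTTTT
Step 2: 2 trees catch fire, 2 burn out
  ...T..
  .FTTTT
  FT.TTT
  TTTTTT
  TTTTTT
Step 3: 3 trees catch fire, 2 burn out
  ...T..
  ..FTTT
  .F.TTT
  FTTTTT
  TTTTTT

...T..
..FTTT
.F.TTT
FTTTTT
TTTTTT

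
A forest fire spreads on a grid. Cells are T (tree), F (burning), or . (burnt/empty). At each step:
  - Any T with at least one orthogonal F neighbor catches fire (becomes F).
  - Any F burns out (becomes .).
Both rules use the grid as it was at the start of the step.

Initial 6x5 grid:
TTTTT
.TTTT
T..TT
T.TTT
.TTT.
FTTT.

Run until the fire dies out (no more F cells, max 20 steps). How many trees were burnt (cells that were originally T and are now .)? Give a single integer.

Step 1: +1 fires, +1 burnt (F count now 1)
Step 2: +2 fires, +1 burnt (F count now 2)
Step 3: +2 fires, +2 burnt (F count now 2)
Step 4: +2 fires, +2 burnt (F count now 2)
Step 5: +1 fires, +2 burnt (F count now 1)
Step 6: +2 fires, +1 burnt (F count now 2)
Step 7: +2 fires, +2 burnt (F count now 2)
Step 8: +3 fires, +2 burnt (F count now 3)
Step 9: +3 fires, +3 burnt (F count now 3)
Step 10: +1 fires, +3 burnt (F count now 1)
Step 11: +1 fires, +1 burnt (F count now 1)
Step 12: +0 fires, +1 burnt (F count now 0)
Fire out after step 12
Initially T: 22, now '.': 28
Total burnt (originally-T cells now '.'): 20

Answer: 20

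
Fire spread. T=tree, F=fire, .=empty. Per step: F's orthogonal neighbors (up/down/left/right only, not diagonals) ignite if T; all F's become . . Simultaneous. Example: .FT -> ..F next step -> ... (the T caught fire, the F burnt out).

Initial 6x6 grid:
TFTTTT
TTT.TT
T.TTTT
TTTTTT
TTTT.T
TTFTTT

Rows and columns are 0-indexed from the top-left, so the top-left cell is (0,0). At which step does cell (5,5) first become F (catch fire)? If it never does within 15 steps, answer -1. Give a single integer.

Step 1: cell (5,5)='T' (+6 fires, +2 burnt)
Step 2: cell (5,5)='T' (+8 fires, +6 burnt)
Step 3: cell (5,5)='F' (+7 fires, +8 burnt)
  -> target ignites at step 3
Step 4: cell (5,5)='.' (+6 fires, +7 burnt)
Step 5: cell (5,5)='.' (+3 fires, +6 burnt)
Step 6: cell (5,5)='.' (+1 fires, +3 burnt)
Step 7: cell (5,5)='.' (+0 fires, +1 burnt)
  fire out at step 7

3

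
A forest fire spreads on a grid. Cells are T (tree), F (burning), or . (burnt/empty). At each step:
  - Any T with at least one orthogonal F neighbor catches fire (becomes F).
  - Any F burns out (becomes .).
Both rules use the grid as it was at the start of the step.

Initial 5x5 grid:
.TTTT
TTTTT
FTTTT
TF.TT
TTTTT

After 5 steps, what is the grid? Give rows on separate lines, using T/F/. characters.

Step 1: 4 trees catch fire, 2 burn out
  .TTTT
  FTTTT
  .FTTT
  F..TT
  TFTTT
Step 2: 4 trees catch fire, 4 burn out
  .TTTT
  .FTTT
  ..FTT
  ...TT
  F.FTT
Step 3: 4 trees catch fire, 4 burn out
  .FTTT
  ..FTT
  ...FT
  ...TT
  ...FT
Step 4: 5 trees catch fire, 4 burn out
  ..FTT
  ...FT
  ....F
  ...FT
  ....F
Step 5: 3 trees catch fire, 5 burn out
  ...FT
  ....F
  .....
  ....F
  .....

...FT
....F
.....
....F
.....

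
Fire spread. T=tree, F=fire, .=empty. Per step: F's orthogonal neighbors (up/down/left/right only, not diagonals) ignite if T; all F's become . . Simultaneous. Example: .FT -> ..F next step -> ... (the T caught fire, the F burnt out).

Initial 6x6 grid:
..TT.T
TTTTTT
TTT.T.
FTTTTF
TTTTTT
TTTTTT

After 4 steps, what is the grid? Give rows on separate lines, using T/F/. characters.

Step 1: 5 trees catch fire, 2 burn out
  ..TT.T
  TTTTTT
  FTT.T.
  .FTTF.
  FTTTTF
  TTTTTT
Step 2: 9 trees catch fire, 5 burn out
  ..TT.T
  FTTTTT
  .FT.F.
  ..FF..
  .FTTF.
  FTTTTF
Step 3: 7 trees catch fire, 9 burn out
  ..TT.T
  .FTTFT
  ..F...
  ......
  ..FF..
  .FTTF.
Step 4: 5 trees catch fire, 7 burn out
  ..TT.T
  ..FF.F
  ......
  ......
  ......
  ..FF..

..TT.T
..FF.F
......
......
......
..FF..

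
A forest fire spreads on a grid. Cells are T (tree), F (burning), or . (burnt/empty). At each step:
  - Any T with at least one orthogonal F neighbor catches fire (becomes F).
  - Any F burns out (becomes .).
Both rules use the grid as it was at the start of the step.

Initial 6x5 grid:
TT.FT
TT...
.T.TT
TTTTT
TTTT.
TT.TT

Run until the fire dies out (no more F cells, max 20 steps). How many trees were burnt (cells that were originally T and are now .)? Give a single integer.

Answer: 1

Derivation:
Step 1: +1 fires, +1 burnt (F count now 1)
Step 2: +0 fires, +1 burnt (F count now 0)
Fire out after step 2
Initially T: 21, now '.': 10
Total burnt (originally-T cells now '.'): 1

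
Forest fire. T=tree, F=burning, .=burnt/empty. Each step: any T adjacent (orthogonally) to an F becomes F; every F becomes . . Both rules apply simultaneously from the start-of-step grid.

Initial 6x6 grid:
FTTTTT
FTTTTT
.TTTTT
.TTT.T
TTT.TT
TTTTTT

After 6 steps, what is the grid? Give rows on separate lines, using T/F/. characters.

Step 1: 2 trees catch fire, 2 burn out
  .FTTTT
  .FTTTT
  .TTTTT
  .TTT.T
  TTT.TT
  TTTTTT
Step 2: 3 trees catch fire, 2 burn out
  ..FTTT
  ..FTTT
  .FTTTT
  .TTT.T
  TTT.TT
  TTTTTT
Step 3: 4 trees catch fire, 3 burn out
  ...FTT
  ...FTT
  ..FTTT
  .FTT.T
  TTT.TT
  TTTTTT
Step 4: 5 trees catch fire, 4 burn out
  ....FT
  ....FT
  ...FTT
  ..FT.T
  TFT.TT
  TTTTTT
Step 5: 7 trees catch fire, 5 burn out
  .....F
  .....F
  ....FT
  ...F.T
  F.F.TT
  TFTTTT
Step 6: 3 trees catch fire, 7 burn out
  ......
  ......
  .....F
  .....T
  ....TT
  F.FTTT

......
......
.....F
.....T
....TT
F.FTTT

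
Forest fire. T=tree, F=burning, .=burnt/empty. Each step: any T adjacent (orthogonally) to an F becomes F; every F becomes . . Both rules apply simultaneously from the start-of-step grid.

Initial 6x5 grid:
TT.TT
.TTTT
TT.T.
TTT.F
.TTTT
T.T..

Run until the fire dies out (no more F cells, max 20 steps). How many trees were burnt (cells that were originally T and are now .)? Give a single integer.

Step 1: +1 fires, +1 burnt (F count now 1)
Step 2: +1 fires, +1 burnt (F count now 1)
Step 3: +1 fires, +1 burnt (F count now 1)
Step 4: +3 fires, +1 burnt (F count now 3)
Step 5: +1 fires, +3 burnt (F count now 1)
Step 6: +2 fires, +1 burnt (F count now 2)
Step 7: +2 fires, +2 burnt (F count now 2)
Step 8: +2 fires, +2 burnt (F count now 2)
Step 9: +2 fires, +2 burnt (F count now 2)
Step 10: +3 fires, +2 burnt (F count now 3)
Step 11: +1 fires, +3 burnt (F count now 1)
Step 12: +0 fires, +1 burnt (F count now 0)
Fire out after step 12
Initially T: 20, now '.': 29
Total burnt (originally-T cells now '.'): 19

Answer: 19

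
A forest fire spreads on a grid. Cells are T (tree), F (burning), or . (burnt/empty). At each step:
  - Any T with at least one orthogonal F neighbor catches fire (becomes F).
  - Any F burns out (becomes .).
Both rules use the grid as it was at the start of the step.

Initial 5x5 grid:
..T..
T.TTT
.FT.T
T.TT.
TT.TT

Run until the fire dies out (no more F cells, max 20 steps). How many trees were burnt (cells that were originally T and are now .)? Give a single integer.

Answer: 10

Derivation:
Step 1: +1 fires, +1 burnt (F count now 1)
Step 2: +2 fires, +1 burnt (F count now 2)
Step 3: +3 fires, +2 burnt (F count now 3)
Step 4: +2 fires, +3 burnt (F count now 2)
Step 5: +2 fires, +2 burnt (F count now 2)
Step 6: +0 fires, +2 burnt (F count now 0)
Fire out after step 6
Initially T: 14, now '.': 21
Total burnt (originally-T cells now '.'): 10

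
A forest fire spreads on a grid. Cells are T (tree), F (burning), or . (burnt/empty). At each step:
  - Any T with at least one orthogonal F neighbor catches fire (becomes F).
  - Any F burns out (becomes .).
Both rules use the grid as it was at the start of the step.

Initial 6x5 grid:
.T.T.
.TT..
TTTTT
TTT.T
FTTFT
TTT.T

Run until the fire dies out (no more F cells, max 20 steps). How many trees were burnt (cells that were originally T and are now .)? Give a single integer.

Answer: 19

Derivation:
Step 1: +5 fires, +2 burnt (F count now 5)
Step 2: +7 fires, +5 burnt (F count now 7)
Step 3: +3 fires, +7 burnt (F count now 3)
Step 4: +3 fires, +3 burnt (F count now 3)
Step 5: +1 fires, +3 burnt (F count now 1)
Step 6: +0 fires, +1 burnt (F count now 0)
Fire out after step 6
Initially T: 20, now '.': 29
Total burnt (originally-T cells now '.'): 19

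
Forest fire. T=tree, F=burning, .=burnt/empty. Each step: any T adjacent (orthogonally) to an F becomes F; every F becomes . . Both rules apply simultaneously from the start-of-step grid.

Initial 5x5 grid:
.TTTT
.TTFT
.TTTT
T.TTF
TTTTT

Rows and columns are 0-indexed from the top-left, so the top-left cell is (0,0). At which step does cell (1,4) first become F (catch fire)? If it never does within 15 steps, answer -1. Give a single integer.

Step 1: cell (1,4)='F' (+7 fires, +2 burnt)
  -> target ignites at step 1
Step 2: cell (1,4)='.' (+6 fires, +7 burnt)
Step 3: cell (1,4)='.' (+3 fires, +6 burnt)
Step 4: cell (1,4)='.' (+1 fires, +3 burnt)
Step 5: cell (1,4)='.' (+1 fires, +1 burnt)
Step 6: cell (1,4)='.' (+1 fires, +1 burnt)
Step 7: cell (1,4)='.' (+0 fires, +1 burnt)
  fire out at step 7

1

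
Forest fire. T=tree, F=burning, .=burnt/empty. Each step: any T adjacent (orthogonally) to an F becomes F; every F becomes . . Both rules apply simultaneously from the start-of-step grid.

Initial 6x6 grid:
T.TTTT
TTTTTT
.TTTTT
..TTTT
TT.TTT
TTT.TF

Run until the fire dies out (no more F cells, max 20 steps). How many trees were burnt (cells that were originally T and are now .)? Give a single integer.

Step 1: +2 fires, +1 burnt (F count now 2)
Step 2: +2 fires, +2 burnt (F count now 2)
Step 3: +3 fires, +2 burnt (F count now 3)
Step 4: +3 fires, +3 burnt (F count now 3)
Step 5: +4 fires, +3 burnt (F count now 4)
Step 6: +3 fires, +4 burnt (F count now 3)
Step 7: +3 fires, +3 burnt (F count now 3)
Step 8: +2 fires, +3 burnt (F count now 2)
Step 9: +1 fires, +2 burnt (F count now 1)
Step 10: +1 fires, +1 burnt (F count now 1)
Step 11: +0 fires, +1 burnt (F count now 0)
Fire out after step 11
Initially T: 29, now '.': 31
Total burnt (originally-T cells now '.'): 24

Answer: 24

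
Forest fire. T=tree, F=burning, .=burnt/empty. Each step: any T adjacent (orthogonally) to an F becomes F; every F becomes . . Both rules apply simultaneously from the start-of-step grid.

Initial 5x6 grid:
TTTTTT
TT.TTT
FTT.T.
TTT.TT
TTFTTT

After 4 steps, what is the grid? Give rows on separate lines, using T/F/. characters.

Step 1: 6 trees catch fire, 2 burn out
  TTTTTT
  FT.TTT
  .FT.T.
  FTF.TT
  TF.FTT
Step 2: 6 trees catch fire, 6 burn out
  FTTTTT
  .F.TTT
  ..F.T.
  .F..TT
  F...FT
Step 3: 3 trees catch fire, 6 burn out
  .FTTTT
  ...TTT
  ....T.
  ....FT
  .....F
Step 4: 3 trees catch fire, 3 burn out
  ..FTTT
  ...TTT
  ....F.
  .....F
  ......

..FTTT
...TTT
....F.
.....F
......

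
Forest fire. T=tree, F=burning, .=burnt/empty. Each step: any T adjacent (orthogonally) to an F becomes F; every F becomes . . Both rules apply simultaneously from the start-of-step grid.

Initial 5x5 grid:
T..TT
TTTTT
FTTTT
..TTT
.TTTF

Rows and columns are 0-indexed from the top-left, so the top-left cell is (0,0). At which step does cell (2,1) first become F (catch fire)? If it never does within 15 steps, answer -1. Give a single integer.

Step 1: cell (2,1)='F' (+4 fires, +2 burnt)
  -> target ignites at step 1
Step 2: cell (2,1)='.' (+6 fires, +4 burnt)
Step 3: cell (2,1)='.' (+5 fires, +6 burnt)
Step 4: cell (2,1)='.' (+2 fires, +5 burnt)
Step 5: cell (2,1)='.' (+1 fires, +2 burnt)
Step 6: cell (2,1)='.' (+0 fires, +1 burnt)
  fire out at step 6

1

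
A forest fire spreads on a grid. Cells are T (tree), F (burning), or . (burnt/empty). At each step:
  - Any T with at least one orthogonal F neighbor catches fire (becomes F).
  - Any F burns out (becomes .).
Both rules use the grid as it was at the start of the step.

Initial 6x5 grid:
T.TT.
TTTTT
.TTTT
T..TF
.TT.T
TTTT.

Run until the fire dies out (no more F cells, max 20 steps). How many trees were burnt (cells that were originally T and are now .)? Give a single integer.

Step 1: +3 fires, +1 burnt (F count now 3)
Step 2: +2 fires, +3 burnt (F count now 2)
Step 3: +2 fires, +2 burnt (F count now 2)
Step 4: +3 fires, +2 burnt (F count now 3)
Step 5: +2 fires, +3 burnt (F count now 2)
Step 6: +1 fires, +2 burnt (F count now 1)
Step 7: +1 fires, +1 burnt (F count now 1)
Step 8: +0 fires, +1 burnt (F count now 0)
Fire out after step 8
Initially T: 21, now '.': 23
Total burnt (originally-T cells now '.'): 14

Answer: 14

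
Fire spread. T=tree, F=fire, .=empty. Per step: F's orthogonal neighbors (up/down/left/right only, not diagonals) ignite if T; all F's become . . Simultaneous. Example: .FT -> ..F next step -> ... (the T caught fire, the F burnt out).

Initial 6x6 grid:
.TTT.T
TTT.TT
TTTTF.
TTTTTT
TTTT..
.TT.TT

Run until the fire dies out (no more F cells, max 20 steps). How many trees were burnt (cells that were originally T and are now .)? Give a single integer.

Step 1: +3 fires, +1 burnt (F count now 3)
Step 2: +4 fires, +3 burnt (F count now 4)
Step 3: +5 fires, +4 burnt (F count now 5)
Step 4: +5 fires, +5 burnt (F count now 5)
Step 5: +6 fires, +5 burnt (F count now 6)
Step 6: +2 fires, +6 burnt (F count now 2)
Step 7: +0 fires, +2 burnt (F count now 0)
Fire out after step 7
Initially T: 27, now '.': 34
Total burnt (originally-T cells now '.'): 25

Answer: 25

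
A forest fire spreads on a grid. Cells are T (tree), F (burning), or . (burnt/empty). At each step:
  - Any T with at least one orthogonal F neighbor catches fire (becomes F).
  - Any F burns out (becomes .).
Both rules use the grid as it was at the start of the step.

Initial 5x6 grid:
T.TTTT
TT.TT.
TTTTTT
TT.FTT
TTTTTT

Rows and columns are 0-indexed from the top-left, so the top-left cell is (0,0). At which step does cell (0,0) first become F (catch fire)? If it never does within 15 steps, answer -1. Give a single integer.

Step 1: cell (0,0)='T' (+3 fires, +1 burnt)
Step 2: cell (0,0)='T' (+6 fires, +3 burnt)
Step 3: cell (0,0)='T' (+6 fires, +6 burnt)
Step 4: cell (0,0)='T' (+6 fires, +6 burnt)
Step 5: cell (0,0)='T' (+3 fires, +6 burnt)
Step 6: cell (0,0)='F' (+1 fires, +3 burnt)
  -> target ignites at step 6
Step 7: cell (0,0)='.' (+0 fires, +1 burnt)
  fire out at step 7

6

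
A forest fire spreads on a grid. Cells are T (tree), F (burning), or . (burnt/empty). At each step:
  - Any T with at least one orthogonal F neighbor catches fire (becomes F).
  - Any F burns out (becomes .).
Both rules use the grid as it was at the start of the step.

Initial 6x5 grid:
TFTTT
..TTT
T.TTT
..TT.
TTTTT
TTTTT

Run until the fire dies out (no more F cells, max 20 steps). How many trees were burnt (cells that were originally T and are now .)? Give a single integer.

Step 1: +2 fires, +1 burnt (F count now 2)
Step 2: +2 fires, +2 burnt (F count now 2)
Step 3: +3 fires, +2 burnt (F count now 3)
Step 4: +3 fires, +3 burnt (F count now 3)
Step 5: +3 fires, +3 burnt (F count now 3)
Step 6: +3 fires, +3 burnt (F count now 3)
Step 7: +4 fires, +3 burnt (F count now 4)
Step 8: +2 fires, +4 burnt (F count now 2)
Step 9: +0 fires, +2 burnt (F count now 0)
Fire out after step 9
Initially T: 23, now '.': 29
Total burnt (originally-T cells now '.'): 22

Answer: 22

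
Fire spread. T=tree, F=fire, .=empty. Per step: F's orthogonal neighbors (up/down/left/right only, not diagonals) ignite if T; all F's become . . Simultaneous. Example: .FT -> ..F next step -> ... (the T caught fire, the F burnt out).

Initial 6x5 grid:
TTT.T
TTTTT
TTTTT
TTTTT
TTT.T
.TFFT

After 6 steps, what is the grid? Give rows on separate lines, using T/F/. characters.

Step 1: 3 trees catch fire, 2 burn out
  TTT.T
  TTTTT
  TTTTT
  TTTTT
  TTF.T
  .F..F
Step 2: 3 trees catch fire, 3 burn out
  TTT.T
  TTTTT
  TTTTT
  TTFTT
  TF..F
  .....
Step 3: 5 trees catch fire, 3 burn out
  TTT.T
  TTTTT
  TTFTT
  TF.FF
  F....
  .....
Step 4: 5 trees catch fire, 5 burn out
  TTT.T
  TTFTT
  TF.FF
  F....
  .....
  .....
Step 5: 5 trees catch fire, 5 burn out
  TTF.T
  TF.FF
  F....
  .....
  .....
  .....
Step 6: 3 trees catch fire, 5 burn out
  TF..F
  F....
  .....
  .....
  .....
  .....

TF..F
F....
.....
.....
.....
.....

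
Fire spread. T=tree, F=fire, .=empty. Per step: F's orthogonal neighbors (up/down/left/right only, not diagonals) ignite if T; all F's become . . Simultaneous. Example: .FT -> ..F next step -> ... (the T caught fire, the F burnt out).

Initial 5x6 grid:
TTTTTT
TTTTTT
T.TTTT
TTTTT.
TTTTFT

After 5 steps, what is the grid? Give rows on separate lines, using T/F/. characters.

Step 1: 3 trees catch fire, 1 burn out
  TTTTTT
  TTTTTT
  T.TTTT
  TTTTF.
  TTTF.F
Step 2: 3 trees catch fire, 3 burn out
  TTTTTT
  TTTTTT
  T.TTFT
  TTTF..
  TTF...
Step 3: 5 trees catch fire, 3 burn out
  TTTTTT
  TTTTFT
  T.TF.F
  TTF...
  TF....
Step 4: 6 trees catch fire, 5 burn out
  TTTTFT
  TTTF.F
  T.F...
  TF....
  F.....
Step 5: 4 trees catch fire, 6 burn out
  TTTF.F
  TTF...
  T.....
  F.....
  ......

TTTF.F
TTF...
T.....
F.....
......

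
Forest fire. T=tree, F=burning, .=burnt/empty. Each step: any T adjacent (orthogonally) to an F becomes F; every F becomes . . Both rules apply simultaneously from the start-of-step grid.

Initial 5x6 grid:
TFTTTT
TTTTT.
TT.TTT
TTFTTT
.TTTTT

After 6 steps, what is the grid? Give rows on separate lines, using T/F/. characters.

Step 1: 6 trees catch fire, 2 burn out
  F.FTTT
  TFTTT.
  TT.TTT
  TF.FTT
  .TFTTT
Step 2: 9 trees catch fire, 6 burn out
  ...FTT
  F.FTT.
  TF.FTT
  F...FT
  .F.FTT
Step 3: 6 trees catch fire, 9 burn out
  ....FT
  ...FT.
  F...FT
  .....F
  ....FT
Step 4: 4 trees catch fire, 6 burn out
  .....F
  ....F.
  .....F
  ......
  .....F
Step 5: 0 trees catch fire, 4 burn out
  ......
  ......
  ......
  ......
  ......
Step 6: 0 trees catch fire, 0 burn out
  ......
  ......
  ......
  ......
  ......

......
......
......
......
......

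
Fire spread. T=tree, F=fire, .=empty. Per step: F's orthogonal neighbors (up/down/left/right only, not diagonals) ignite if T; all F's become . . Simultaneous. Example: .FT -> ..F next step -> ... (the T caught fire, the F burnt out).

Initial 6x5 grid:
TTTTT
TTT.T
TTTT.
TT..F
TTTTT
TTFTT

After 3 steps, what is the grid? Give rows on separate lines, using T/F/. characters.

Step 1: 4 trees catch fire, 2 burn out
  TTTTT
  TTT.T
  TTTT.
  TT...
  TTFTF
  TF.FT
Step 2: 4 trees catch fire, 4 burn out
  TTTTT
  TTT.T
  TTTT.
  TT...
  TF.F.
  F...F
Step 3: 2 trees catch fire, 4 burn out
  TTTTT
  TTT.T
  TTTT.
  TF...
  F....
  .....

TTTTT
TTT.T
TTTT.
TF...
F....
.....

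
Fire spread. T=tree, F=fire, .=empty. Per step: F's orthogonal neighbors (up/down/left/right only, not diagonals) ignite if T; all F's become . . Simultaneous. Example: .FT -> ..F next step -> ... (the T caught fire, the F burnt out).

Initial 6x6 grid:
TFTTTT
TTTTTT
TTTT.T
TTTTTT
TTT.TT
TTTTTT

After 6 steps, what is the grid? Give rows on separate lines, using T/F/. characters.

Step 1: 3 trees catch fire, 1 burn out
  F.FTTT
  TFTTTT
  TTTT.T
  TTTTTT
  TTT.TT
  TTTTTT
Step 2: 4 trees catch fire, 3 burn out
  ...FTT
  F.FTTT
  TFTT.T
  TTTTTT
  TTT.TT
  TTTTTT
Step 3: 5 trees catch fire, 4 burn out
  ....FT
  ...FTT
  F.FT.T
  TFTTTT
  TTT.TT
  TTTTTT
Step 4: 6 trees catch fire, 5 burn out
  .....F
  ....FT
  ...F.T
  F.FTTT
  TFT.TT
  TTTTTT
Step 5: 5 trees catch fire, 6 burn out
  ......
  .....F
  .....T
  ...FTT
  F.F.TT
  TFTTTT
Step 6: 4 trees catch fire, 5 burn out
  ......
  ......
  .....F
  ....FT
  ....TT
  F.FTTT

......
......
.....F
....FT
....TT
F.FTTT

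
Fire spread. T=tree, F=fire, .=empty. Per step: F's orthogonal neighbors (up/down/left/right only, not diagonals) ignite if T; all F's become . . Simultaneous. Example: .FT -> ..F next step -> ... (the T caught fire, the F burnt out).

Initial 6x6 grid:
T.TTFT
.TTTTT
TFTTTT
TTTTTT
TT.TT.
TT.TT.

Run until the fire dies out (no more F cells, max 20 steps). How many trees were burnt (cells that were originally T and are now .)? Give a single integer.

Step 1: +7 fires, +2 burnt (F count now 7)
Step 2: +9 fires, +7 burnt (F count now 9)
Step 3: +5 fires, +9 burnt (F count now 5)
Step 4: +4 fires, +5 burnt (F count now 4)
Step 5: +2 fires, +4 burnt (F count now 2)
Step 6: +0 fires, +2 burnt (F count now 0)
Fire out after step 6
Initially T: 28, now '.': 35
Total burnt (originally-T cells now '.'): 27

Answer: 27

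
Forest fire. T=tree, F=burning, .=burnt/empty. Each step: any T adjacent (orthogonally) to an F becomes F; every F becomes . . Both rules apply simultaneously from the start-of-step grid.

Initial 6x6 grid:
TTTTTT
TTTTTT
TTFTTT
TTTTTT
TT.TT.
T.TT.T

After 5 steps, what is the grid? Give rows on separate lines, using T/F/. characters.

Step 1: 4 trees catch fire, 1 burn out
  TTTTTT
  TTFTTT
  TF.FTT
  TTFTTT
  TT.TT.
  T.TT.T
Step 2: 7 trees catch fire, 4 burn out
  TTFTTT
  TF.FTT
  F...FT
  TF.FTT
  TT.TT.
  T.TT.T
Step 3: 9 trees catch fire, 7 burn out
  TF.FTT
  F...FT
  .....F
  F...FT
  TF.FT.
  T.TT.T
Step 4: 7 trees catch fire, 9 burn out
  F...FT
  .....F
  ......
  .....F
  F...F.
  T.TF.T
Step 5: 3 trees catch fire, 7 burn out
  .....F
  ......
  ......
  ......
  ......
  F.F..T

.....F
......
......
......
......
F.F..T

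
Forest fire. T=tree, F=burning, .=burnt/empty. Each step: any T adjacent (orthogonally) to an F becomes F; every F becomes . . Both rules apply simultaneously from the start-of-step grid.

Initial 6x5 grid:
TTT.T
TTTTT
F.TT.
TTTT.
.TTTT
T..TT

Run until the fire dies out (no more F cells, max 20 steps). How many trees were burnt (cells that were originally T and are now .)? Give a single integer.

Answer: 21

Derivation:
Step 1: +2 fires, +1 burnt (F count now 2)
Step 2: +3 fires, +2 burnt (F count now 3)
Step 3: +4 fires, +3 burnt (F count now 4)
Step 4: +5 fires, +4 burnt (F count now 5)
Step 5: +3 fires, +5 burnt (F count now 3)
Step 6: +3 fires, +3 burnt (F count now 3)
Step 7: +1 fires, +3 burnt (F count now 1)
Step 8: +0 fires, +1 burnt (F count now 0)
Fire out after step 8
Initially T: 22, now '.': 29
Total burnt (originally-T cells now '.'): 21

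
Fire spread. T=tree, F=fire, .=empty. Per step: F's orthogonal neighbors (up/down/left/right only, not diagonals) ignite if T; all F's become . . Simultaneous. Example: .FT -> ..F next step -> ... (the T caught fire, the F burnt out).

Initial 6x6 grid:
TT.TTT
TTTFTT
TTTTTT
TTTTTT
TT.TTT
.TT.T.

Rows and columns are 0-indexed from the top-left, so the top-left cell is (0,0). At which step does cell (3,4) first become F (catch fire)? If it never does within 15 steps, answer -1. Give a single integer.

Step 1: cell (3,4)='T' (+4 fires, +1 burnt)
Step 2: cell (3,4)='T' (+6 fires, +4 burnt)
Step 3: cell (3,4)='F' (+8 fires, +6 burnt)
  -> target ignites at step 3
Step 4: cell (3,4)='.' (+5 fires, +8 burnt)
Step 5: cell (3,4)='.' (+4 fires, +5 burnt)
Step 6: cell (3,4)='.' (+2 fires, +4 burnt)
Step 7: cell (3,4)='.' (+1 fires, +2 burnt)
Step 8: cell (3,4)='.' (+0 fires, +1 burnt)
  fire out at step 8

3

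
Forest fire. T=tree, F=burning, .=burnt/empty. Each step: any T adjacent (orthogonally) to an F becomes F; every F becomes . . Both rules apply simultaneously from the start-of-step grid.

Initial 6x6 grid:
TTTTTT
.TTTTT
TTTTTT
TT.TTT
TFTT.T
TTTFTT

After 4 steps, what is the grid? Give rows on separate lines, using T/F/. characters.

Step 1: 7 trees catch fire, 2 burn out
  TTTTTT
  .TTTTT
  TTTTTT
  TF.TTT
  F.FF.T
  TFF.FT
Step 2: 5 trees catch fire, 7 burn out
  TTTTTT
  .TTTTT
  TFTTTT
  F..FTT
  .....T
  F....F
Step 3: 6 trees catch fire, 5 burn out
  TTTTTT
  .FTTTT
  F.FFTT
  ....FT
  .....F
  ......
Step 4: 5 trees catch fire, 6 burn out
  TFTTTT
  ..FFTT
  ....FT
  .....F
  ......
  ......

TFTTTT
..FFTT
....FT
.....F
......
......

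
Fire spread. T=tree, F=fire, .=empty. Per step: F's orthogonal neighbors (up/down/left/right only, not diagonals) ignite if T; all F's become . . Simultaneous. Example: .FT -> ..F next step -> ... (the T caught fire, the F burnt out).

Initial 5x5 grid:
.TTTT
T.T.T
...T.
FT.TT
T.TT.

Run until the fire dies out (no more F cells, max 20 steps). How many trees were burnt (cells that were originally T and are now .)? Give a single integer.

Step 1: +2 fires, +1 burnt (F count now 2)
Step 2: +0 fires, +2 burnt (F count now 0)
Fire out after step 2
Initially T: 14, now '.': 13
Total burnt (originally-T cells now '.'): 2

Answer: 2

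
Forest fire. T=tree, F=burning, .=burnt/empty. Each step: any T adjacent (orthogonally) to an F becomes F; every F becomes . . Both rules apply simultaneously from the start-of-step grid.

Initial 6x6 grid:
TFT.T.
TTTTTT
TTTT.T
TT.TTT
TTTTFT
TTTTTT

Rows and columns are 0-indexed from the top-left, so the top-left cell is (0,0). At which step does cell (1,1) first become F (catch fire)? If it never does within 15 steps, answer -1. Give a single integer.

Step 1: cell (1,1)='F' (+7 fires, +2 burnt)
  -> target ignites at step 1
Step 2: cell (1,1)='.' (+8 fires, +7 burnt)
Step 3: cell (1,1)='.' (+8 fires, +8 burnt)
Step 4: cell (1,1)='.' (+5 fires, +8 burnt)
Step 5: cell (1,1)='.' (+2 fires, +5 burnt)
Step 6: cell (1,1)='.' (+0 fires, +2 burnt)
  fire out at step 6

1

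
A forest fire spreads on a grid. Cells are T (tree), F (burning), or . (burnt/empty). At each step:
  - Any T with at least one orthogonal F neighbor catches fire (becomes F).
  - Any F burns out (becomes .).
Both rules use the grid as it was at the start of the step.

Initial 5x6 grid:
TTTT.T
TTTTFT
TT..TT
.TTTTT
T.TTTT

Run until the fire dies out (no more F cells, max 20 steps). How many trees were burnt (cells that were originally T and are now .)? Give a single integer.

Step 1: +3 fires, +1 burnt (F count now 3)
Step 2: +5 fires, +3 burnt (F count now 5)
Step 3: +5 fires, +5 burnt (F count now 5)
Step 4: +6 fires, +5 burnt (F count now 6)
Step 5: +4 fires, +6 burnt (F count now 4)
Step 6: +0 fires, +4 burnt (F count now 0)
Fire out after step 6
Initially T: 24, now '.': 29
Total burnt (originally-T cells now '.'): 23

Answer: 23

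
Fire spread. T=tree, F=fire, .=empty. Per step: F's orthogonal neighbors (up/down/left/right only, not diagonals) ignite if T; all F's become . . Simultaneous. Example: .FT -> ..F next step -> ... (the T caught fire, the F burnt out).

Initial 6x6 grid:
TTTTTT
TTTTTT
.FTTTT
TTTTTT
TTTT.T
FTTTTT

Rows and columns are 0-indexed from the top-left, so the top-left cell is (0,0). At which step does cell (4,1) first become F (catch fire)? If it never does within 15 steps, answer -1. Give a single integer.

Step 1: cell (4,1)='T' (+5 fires, +2 burnt)
Step 2: cell (4,1)='F' (+8 fires, +5 burnt)
  -> target ignites at step 2
Step 3: cell (4,1)='.' (+7 fires, +8 burnt)
Step 4: cell (4,1)='.' (+6 fires, +7 burnt)
Step 5: cell (4,1)='.' (+4 fires, +6 burnt)
Step 6: cell (4,1)='.' (+2 fires, +4 burnt)
Step 7: cell (4,1)='.' (+0 fires, +2 burnt)
  fire out at step 7

2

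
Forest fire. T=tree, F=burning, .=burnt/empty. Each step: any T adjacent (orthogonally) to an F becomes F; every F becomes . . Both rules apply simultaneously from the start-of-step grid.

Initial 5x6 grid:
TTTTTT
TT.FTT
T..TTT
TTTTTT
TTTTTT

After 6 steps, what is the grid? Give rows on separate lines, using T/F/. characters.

Step 1: 3 trees catch fire, 1 burn out
  TTTFTT
  TT..FT
  T..FTT
  TTTTTT
  TTTTTT
Step 2: 5 trees catch fire, 3 burn out
  TTF.FT
  TT...F
  T...FT
  TTTFTT
  TTTTTT
Step 3: 6 trees catch fire, 5 burn out
  TF...F
  TT....
  T....F
  TTF.FT
  TTTFTT
Step 4: 6 trees catch fire, 6 burn out
  F.....
  TF....
  T.....
  TF...F
  TTF.FT
Step 5: 4 trees catch fire, 6 burn out
  ......
  F.....
  T.....
  F.....
  TF...F
Step 6: 2 trees catch fire, 4 burn out
  ......
  ......
  F.....
  ......
  F.....

......
......
F.....
......
F.....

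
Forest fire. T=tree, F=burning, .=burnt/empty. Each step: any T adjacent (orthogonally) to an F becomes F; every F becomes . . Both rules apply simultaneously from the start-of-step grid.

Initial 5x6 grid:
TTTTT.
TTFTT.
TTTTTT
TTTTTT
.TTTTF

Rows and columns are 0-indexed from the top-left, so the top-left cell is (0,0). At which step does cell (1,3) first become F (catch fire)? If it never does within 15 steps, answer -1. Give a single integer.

Step 1: cell (1,3)='F' (+6 fires, +2 burnt)
  -> target ignites at step 1
Step 2: cell (1,3)='.' (+10 fires, +6 burnt)
Step 3: cell (1,3)='.' (+7 fires, +10 burnt)
Step 4: cell (1,3)='.' (+2 fires, +7 burnt)
Step 5: cell (1,3)='.' (+0 fires, +2 burnt)
  fire out at step 5

1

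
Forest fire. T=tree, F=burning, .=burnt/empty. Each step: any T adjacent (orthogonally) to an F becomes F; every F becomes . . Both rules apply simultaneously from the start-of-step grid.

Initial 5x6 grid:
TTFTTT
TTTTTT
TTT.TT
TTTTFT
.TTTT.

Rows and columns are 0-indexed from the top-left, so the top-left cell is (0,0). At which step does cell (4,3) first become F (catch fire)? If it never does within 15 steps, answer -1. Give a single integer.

Step 1: cell (4,3)='T' (+7 fires, +2 burnt)
Step 2: cell (4,3)='F' (+9 fires, +7 burnt)
  -> target ignites at step 2
Step 3: cell (4,3)='.' (+6 fires, +9 burnt)
Step 4: cell (4,3)='.' (+3 fires, +6 burnt)
Step 5: cell (4,3)='.' (+0 fires, +3 burnt)
  fire out at step 5

2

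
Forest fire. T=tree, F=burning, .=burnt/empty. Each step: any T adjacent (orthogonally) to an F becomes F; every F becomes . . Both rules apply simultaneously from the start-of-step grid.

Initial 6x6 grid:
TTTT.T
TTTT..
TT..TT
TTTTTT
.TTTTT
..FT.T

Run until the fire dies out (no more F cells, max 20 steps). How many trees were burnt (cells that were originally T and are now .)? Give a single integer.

Step 1: +2 fires, +1 burnt (F count now 2)
Step 2: +3 fires, +2 burnt (F count now 3)
Step 3: +3 fires, +3 burnt (F count now 3)
Step 4: +4 fires, +3 burnt (F count now 4)
Step 5: +5 fires, +4 burnt (F count now 5)
Step 6: +4 fires, +5 burnt (F count now 4)
Step 7: +3 fires, +4 burnt (F count now 3)
Step 8: +1 fires, +3 burnt (F count now 1)
Step 9: +0 fires, +1 burnt (F count now 0)
Fire out after step 9
Initially T: 26, now '.': 35
Total burnt (originally-T cells now '.'): 25

Answer: 25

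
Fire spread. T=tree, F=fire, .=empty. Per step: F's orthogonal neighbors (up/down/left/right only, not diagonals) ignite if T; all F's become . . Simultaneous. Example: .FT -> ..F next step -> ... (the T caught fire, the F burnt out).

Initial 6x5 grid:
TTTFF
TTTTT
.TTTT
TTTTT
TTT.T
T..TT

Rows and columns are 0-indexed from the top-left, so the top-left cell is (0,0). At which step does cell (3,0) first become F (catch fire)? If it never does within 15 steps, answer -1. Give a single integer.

Step 1: cell (3,0)='T' (+3 fires, +2 burnt)
Step 2: cell (3,0)='T' (+4 fires, +3 burnt)
Step 3: cell (3,0)='T' (+5 fires, +4 burnt)
Step 4: cell (3,0)='T' (+4 fires, +5 burnt)
Step 5: cell (3,0)='T' (+3 fires, +4 burnt)
Step 6: cell (3,0)='F' (+3 fires, +3 burnt)
  -> target ignites at step 6
Step 7: cell (3,0)='.' (+1 fires, +3 burnt)
Step 8: cell (3,0)='.' (+1 fires, +1 burnt)
Step 9: cell (3,0)='.' (+0 fires, +1 burnt)
  fire out at step 9

6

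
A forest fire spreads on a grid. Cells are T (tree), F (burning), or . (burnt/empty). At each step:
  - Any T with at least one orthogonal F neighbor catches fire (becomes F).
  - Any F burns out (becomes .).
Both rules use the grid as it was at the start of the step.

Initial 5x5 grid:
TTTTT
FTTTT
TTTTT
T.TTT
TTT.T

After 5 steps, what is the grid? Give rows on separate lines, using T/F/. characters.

Step 1: 3 trees catch fire, 1 burn out
  FTTTT
  .FTTT
  FTTTT
  T.TTT
  TTT.T
Step 2: 4 trees catch fire, 3 burn out
  .FTTT
  ..FTT
  .FTTT
  F.TTT
  TTT.T
Step 3: 4 trees catch fire, 4 burn out
  ..FTT
  ...FT
  ..FTT
  ..TTT
  FTT.T
Step 4: 5 trees catch fire, 4 burn out
  ...FT
  ....F
  ...FT
  ..FTT
  .FT.T
Step 5: 4 trees catch fire, 5 burn out
  ....F
  .....
  ....F
  ...FT
  ..F.T

....F
.....
....F
...FT
..F.T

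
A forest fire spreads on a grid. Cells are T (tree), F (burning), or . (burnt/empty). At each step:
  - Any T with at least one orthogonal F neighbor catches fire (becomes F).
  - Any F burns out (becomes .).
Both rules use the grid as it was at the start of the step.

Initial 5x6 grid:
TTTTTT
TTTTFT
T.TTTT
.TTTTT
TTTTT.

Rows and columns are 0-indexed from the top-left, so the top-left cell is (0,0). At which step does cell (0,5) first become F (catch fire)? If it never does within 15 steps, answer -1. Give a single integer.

Step 1: cell (0,5)='T' (+4 fires, +1 burnt)
Step 2: cell (0,5)='F' (+6 fires, +4 burnt)
  -> target ignites at step 2
Step 3: cell (0,5)='.' (+6 fires, +6 burnt)
Step 4: cell (0,5)='.' (+4 fires, +6 burnt)
Step 5: cell (0,5)='.' (+4 fires, +4 burnt)
Step 6: cell (0,5)='.' (+1 fires, +4 burnt)
Step 7: cell (0,5)='.' (+1 fires, +1 burnt)
Step 8: cell (0,5)='.' (+0 fires, +1 burnt)
  fire out at step 8

2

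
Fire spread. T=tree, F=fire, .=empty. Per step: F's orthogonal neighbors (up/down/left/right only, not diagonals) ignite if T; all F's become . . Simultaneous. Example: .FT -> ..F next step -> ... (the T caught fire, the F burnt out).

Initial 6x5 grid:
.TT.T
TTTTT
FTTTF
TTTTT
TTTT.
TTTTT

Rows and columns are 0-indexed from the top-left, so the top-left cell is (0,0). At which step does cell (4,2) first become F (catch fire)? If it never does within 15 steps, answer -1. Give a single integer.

Step 1: cell (4,2)='T' (+6 fires, +2 burnt)
Step 2: cell (4,2)='T' (+7 fires, +6 burnt)
Step 3: cell (4,2)='T' (+6 fires, +7 burnt)
Step 4: cell (4,2)='F' (+4 fires, +6 burnt)
  -> target ignites at step 4
Step 5: cell (4,2)='.' (+2 fires, +4 burnt)
Step 6: cell (4,2)='.' (+0 fires, +2 burnt)
  fire out at step 6

4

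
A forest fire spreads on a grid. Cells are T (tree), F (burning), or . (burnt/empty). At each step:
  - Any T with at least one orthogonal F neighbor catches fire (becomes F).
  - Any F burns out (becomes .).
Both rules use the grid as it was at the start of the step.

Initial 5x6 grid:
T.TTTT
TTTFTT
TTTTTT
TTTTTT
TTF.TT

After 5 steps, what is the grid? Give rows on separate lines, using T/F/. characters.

Step 1: 6 trees catch fire, 2 burn out
  T.TFTT
  TTF.FT
  TTTFTT
  TTFTTT
  TF..TT
Step 2: 9 trees catch fire, 6 burn out
  T.F.FT
  TF...F
  TTF.FT
  TF.FTT
  F...TT
Step 3: 6 trees catch fire, 9 burn out
  T....F
  F.....
  TF...F
  F...FT
  ....TT
Step 4: 4 trees catch fire, 6 burn out
  F.....
  ......
  F.....
  .....F
  ....FT
Step 5: 1 trees catch fire, 4 burn out
  ......
  ......
  ......
  ......
  .....F

......
......
......
......
.....F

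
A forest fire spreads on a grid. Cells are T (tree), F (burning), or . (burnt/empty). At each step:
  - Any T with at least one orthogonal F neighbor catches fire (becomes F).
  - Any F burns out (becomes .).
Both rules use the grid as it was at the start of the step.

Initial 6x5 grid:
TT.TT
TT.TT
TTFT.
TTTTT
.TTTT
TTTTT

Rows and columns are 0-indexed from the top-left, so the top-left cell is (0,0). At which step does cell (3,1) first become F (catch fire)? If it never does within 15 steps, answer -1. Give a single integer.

Step 1: cell (3,1)='T' (+3 fires, +1 burnt)
Step 2: cell (3,1)='F' (+6 fires, +3 burnt)
  -> target ignites at step 2
Step 3: cell (3,1)='.' (+9 fires, +6 burnt)
Step 4: cell (3,1)='.' (+5 fires, +9 burnt)
Step 5: cell (3,1)='.' (+2 fires, +5 burnt)
Step 6: cell (3,1)='.' (+0 fires, +2 burnt)
  fire out at step 6

2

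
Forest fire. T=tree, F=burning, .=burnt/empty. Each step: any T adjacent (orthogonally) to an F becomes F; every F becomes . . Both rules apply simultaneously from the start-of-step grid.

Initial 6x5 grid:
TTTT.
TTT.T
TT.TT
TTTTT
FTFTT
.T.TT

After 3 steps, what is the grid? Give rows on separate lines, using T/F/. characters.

Step 1: 4 trees catch fire, 2 burn out
  TTTT.
  TTT.T
  TT.TT
  FTFTT
  .F.FT
  .T.TT
Step 2: 6 trees catch fire, 4 burn out
  TTTT.
  TTT.T
  FT.TT
  .F.FT
  ....F
  .F.FT
Step 3: 5 trees catch fire, 6 burn out
  TTTT.
  FTT.T
  .F.FT
  ....F
  .....
  ....F

TTTT.
FTT.T
.F.FT
....F
.....
....F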